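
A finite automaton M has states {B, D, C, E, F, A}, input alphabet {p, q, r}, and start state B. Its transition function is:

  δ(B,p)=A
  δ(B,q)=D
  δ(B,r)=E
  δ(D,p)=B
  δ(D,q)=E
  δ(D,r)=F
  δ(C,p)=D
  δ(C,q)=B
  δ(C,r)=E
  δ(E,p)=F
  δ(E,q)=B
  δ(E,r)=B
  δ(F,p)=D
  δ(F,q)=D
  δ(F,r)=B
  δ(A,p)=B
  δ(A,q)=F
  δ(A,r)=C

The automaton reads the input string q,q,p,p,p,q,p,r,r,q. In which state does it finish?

B → D → E → F → D → B → D → B → E → B → D

D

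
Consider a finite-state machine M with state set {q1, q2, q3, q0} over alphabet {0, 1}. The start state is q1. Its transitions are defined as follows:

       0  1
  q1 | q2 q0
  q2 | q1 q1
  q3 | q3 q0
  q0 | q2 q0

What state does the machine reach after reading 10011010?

q2

q1 → q0 → q2 → q1 → q0 → q0 → q2 → q1 → q2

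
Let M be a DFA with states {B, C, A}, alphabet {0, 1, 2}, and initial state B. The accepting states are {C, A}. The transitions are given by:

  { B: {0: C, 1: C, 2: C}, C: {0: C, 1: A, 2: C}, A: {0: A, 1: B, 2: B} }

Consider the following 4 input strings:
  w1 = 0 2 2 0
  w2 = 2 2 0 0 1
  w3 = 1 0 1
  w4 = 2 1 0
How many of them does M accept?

4

w1: B → C → C → C → C  → end C, accepted
w2: B → C → C → C → C → A  → end A, accepted
w3: B → C → C → A  → end A, accepted
w4: B → C → A → A  → end A, accepted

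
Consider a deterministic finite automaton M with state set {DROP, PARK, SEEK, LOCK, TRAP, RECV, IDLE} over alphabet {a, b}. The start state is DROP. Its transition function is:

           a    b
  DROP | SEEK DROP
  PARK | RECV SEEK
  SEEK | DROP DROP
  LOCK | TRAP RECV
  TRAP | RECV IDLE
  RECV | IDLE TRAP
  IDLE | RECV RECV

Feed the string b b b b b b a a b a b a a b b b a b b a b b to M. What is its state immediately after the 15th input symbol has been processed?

DROP → DROP → DROP → DROP → DROP → DROP → DROP → SEEK → DROP → DROP → SEEK → DROP → SEEK → DROP → DROP → DROP
After 15 symbols: DROP.

DROP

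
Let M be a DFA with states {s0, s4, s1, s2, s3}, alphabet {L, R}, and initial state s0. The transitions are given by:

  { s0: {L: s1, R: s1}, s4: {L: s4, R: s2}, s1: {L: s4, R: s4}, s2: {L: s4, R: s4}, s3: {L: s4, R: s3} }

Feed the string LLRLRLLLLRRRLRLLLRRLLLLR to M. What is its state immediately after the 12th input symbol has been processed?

s2

start at s0
read 'L': s0 → s1
read 'L': s1 → s4
read 'R': s4 → s2
read 'L': s2 → s4
read 'R': s4 → s2
read 'L': s2 → s4
read 'L': s4 → s4
read 'L': s4 → s4
read 'L': s4 → s4
read 'R': s4 → s2
read 'R': s2 → s4
read 'R': s4 → s2
After 12 symbols: s2.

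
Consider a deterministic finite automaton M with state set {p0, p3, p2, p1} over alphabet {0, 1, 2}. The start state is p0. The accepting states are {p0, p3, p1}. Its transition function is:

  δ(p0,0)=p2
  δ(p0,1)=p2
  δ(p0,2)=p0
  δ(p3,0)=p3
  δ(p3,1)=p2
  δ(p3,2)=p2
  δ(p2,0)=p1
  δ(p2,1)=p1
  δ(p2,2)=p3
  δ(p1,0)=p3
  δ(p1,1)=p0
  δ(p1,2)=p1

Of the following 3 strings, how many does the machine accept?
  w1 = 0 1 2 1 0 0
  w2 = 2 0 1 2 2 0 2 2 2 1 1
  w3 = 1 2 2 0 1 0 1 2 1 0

w1: p0 → p2 → p1 → p1 → p0 → p2 → p1  → end p1, accepted
w2: p0 → p0 → p2 → p1 → p1 → p1 → p3 → p2 → p3 → p2 → p1 → p0  → end p0, accepted
w3: p0 → p2 → p3 → p2 → p1 → p0 → p2 → p1 → p1 → p0 → p2  → end p2, rejected

2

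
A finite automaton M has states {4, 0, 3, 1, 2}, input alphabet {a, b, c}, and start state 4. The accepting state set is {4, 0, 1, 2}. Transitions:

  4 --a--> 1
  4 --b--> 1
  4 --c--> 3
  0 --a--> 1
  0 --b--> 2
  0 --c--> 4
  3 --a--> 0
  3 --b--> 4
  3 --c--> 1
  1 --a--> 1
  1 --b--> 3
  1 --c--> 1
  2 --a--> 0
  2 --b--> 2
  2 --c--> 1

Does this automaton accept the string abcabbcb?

Yes

Trace: 4 -a-> 1 -b-> 3 -c-> 1 -a-> 1 -b-> 3 -b-> 4 -c-> 3 -b-> 4
End state 4 is accepting.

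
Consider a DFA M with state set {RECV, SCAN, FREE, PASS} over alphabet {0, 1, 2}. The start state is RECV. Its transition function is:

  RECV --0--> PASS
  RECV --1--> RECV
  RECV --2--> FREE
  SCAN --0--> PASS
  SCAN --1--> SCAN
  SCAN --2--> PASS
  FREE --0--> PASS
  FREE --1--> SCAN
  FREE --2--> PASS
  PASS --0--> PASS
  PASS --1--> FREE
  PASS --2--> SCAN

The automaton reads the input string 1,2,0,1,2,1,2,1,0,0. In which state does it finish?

RECV → RECV → FREE → PASS → FREE → PASS → FREE → PASS → FREE → PASS → PASS

PASS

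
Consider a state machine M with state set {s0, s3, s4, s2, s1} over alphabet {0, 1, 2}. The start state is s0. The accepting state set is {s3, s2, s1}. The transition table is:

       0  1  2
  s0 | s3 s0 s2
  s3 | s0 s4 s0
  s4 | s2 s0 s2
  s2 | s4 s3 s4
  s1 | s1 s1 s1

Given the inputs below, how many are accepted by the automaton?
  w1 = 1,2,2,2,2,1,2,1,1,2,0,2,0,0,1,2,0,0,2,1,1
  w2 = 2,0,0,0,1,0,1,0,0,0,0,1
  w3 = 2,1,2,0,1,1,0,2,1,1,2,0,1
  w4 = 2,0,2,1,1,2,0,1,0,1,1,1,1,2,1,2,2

1

w1:
  start at s0
  read '1': s0 → s0
  read '2': s0 → s2
  read '2': s2 → s4
  read '2': s4 → s2
  read '2': s2 → s4
  read '1': s4 → s0
  read '2': s0 → s2
  read '1': s2 → s3
  read '1': s3 → s4
  read '2': s4 → s2
  read '0': s2 → s4
  read '2': s4 → s2
  read '0': s2 → s4
  read '0': s4 → s2
  read '1': s2 → s3
  read '2': s3 → s0
  read '0': s0 → s3
  read '0': s3 → s0
  read '2': s0 → s2
  read '1': s2 → s3
  read '1': s3 → s4
  end s4, rejected
w2:
  start at s0
  read '2': s0 → s2
  read '0': s2 → s4
  read '0': s4 → s2
  read '0': s2 → s4
  read '1': s4 → s0
  read '0': s0 → s3
  read '1': s3 → s4
  read '0': s4 → s2
  read '0': s2 → s4
  read '0': s4 → s2
  read '0': s2 → s4
  read '1': s4 → s0
  end s0, rejected
w3:
  start at s0
  read '2': s0 → s2
  read '1': s2 → s3
  read '2': s3 → s0
  read '0': s0 → s3
  read '1': s3 → s4
  read '1': s4 → s0
  read '0': s0 → s3
  read '2': s3 → s0
  read '1': s0 → s0
  read '1': s0 → s0
  read '2': s0 → s2
  read '0': s2 → s4
  read '1': s4 → s0
  end s0, rejected
w4:
  start at s0
  read '2': s0 → s2
  read '0': s2 → s4
  read '2': s4 → s2
  read '1': s2 → s3
  read '1': s3 → s4
  read '2': s4 → s2
  read '0': s2 → s4
  read '1': s4 → s0
  read '0': s0 → s3
  read '1': s3 → s4
  read '1': s4 → s0
  read '1': s0 → s0
  read '1': s0 → s0
  read '2': s0 → s2
  read '1': s2 → s3
  read '2': s3 → s0
  read '2': s0 → s2
  end s2, accepted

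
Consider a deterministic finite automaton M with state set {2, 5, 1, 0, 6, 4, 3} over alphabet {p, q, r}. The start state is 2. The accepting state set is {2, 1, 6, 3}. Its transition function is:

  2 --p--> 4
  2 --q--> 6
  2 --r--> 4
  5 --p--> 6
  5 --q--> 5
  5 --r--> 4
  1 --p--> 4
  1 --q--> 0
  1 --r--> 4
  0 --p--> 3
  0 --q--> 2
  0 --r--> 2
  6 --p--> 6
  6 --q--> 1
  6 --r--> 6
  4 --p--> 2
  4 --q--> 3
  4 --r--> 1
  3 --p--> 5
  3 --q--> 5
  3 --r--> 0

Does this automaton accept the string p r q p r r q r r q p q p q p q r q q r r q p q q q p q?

2 → 4 → 1 → 0 → 3 → 0 → 2 → 6 → 6 → 6 → 1 → 4 → 3 → 5 → 5 → 6 → 1 → 4 → 3 → 5 → 4 → 1 → 0 → 3 → 5 → 5 → 5 → 6 → 1
End state 1 is accepting.

Yes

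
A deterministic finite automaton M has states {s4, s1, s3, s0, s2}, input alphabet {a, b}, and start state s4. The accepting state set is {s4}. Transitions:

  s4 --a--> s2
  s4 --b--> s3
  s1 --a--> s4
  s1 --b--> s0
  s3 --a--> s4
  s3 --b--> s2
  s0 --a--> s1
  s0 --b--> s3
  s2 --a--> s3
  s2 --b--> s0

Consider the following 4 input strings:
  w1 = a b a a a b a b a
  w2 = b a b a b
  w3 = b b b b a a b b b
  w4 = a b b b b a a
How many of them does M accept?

1

w1:
  start at s4
  read 'a': s4 → s2
  read 'b': s2 → s0
  read 'a': s0 → s1
  read 'a': s1 → s4
  read 'a': s4 → s2
  read 'b': s2 → s0
  read 'a': s0 → s1
  read 'b': s1 → s0
  read 'a': s0 → s1
  end s1, rejected
w2:
  start at s4
  read 'b': s4 → s3
  read 'a': s3 → s4
  read 'b': s4 → s3
  read 'a': s3 → s4
  read 'b': s4 → s3
  end s3, rejected
w3:
  start at s4
  read 'b': s4 → s3
  read 'b': s3 → s2
  read 'b': s2 → s0
  read 'b': s0 → s3
  read 'a': s3 → s4
  read 'a': s4 → s2
  read 'b': s2 → s0
  read 'b': s0 → s3
  read 'b': s3 → s2
  end s2, rejected
w4:
  start at s4
  read 'a': s4 → s2
  read 'b': s2 → s0
  read 'b': s0 → s3
  read 'b': s3 → s2
  read 'b': s2 → s0
  read 'a': s0 → s1
  read 'a': s1 → s4
  end s4, accepted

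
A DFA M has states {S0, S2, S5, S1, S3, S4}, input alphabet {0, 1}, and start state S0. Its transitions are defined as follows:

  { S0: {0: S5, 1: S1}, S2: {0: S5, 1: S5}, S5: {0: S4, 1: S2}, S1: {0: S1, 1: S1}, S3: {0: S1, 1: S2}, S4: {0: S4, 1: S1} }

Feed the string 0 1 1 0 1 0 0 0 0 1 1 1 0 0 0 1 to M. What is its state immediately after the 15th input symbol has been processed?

S1

S0 → S5 → S2 → S5 → S4 → S1 → S1 → S1 → S1 → S1 → S1 → S1 → S1 → S1 → S1 → S1
After 15 symbols: S1.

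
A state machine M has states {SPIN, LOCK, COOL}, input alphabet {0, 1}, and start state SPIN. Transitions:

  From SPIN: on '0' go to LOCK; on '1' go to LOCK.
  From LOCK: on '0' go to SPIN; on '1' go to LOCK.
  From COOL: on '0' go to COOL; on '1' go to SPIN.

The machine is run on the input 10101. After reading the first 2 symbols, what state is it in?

start at SPIN
read '1': SPIN → LOCK
read '0': LOCK → SPIN
After 2 symbols: SPIN.

SPIN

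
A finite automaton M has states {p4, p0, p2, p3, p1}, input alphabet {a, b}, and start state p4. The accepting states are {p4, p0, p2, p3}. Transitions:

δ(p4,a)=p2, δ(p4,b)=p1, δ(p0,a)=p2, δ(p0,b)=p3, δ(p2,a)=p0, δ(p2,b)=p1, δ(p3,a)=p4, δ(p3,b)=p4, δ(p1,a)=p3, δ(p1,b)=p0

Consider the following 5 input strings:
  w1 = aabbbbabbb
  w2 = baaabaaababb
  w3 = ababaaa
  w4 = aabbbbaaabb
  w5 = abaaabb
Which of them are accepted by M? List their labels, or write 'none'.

w1, w3, w4, w5

w1: p4 → p2 → p0 → p3 → p4 → p1 → p0 → p2 → p1 → p0 → p3  → end p3, accepted
w2: p4 → p1 → p3 → p4 → p2 → p1 → p3 → p4 → p2 → p1 → p3 → p4 → p1  → end p1, rejected
w3: p4 → p2 → p1 → p3 → p4 → p2 → p0 → p2  → end p2, accepted
w4: p4 → p2 → p0 → p3 → p4 → p1 → p0 → p2 → p0 → p2 → p1 → p0  → end p0, accepted
w5: p4 → p2 → p1 → p3 → p4 → p2 → p1 → p0  → end p0, accepted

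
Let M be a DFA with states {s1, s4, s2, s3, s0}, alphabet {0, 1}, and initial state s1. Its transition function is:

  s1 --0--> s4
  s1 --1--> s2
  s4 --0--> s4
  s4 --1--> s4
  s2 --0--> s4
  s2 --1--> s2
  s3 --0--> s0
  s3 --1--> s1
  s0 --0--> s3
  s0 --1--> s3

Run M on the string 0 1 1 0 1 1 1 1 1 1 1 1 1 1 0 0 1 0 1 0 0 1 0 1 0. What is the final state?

s1 → s4 → s4 → s4 → s4 → s4 → s4 → s4 → s4 → s4 → s4 → s4 → s4 → s4 → s4 → s4 → s4 → s4 → s4 → s4 → s4 → s4 → s4 → s4 → s4 → s4

s4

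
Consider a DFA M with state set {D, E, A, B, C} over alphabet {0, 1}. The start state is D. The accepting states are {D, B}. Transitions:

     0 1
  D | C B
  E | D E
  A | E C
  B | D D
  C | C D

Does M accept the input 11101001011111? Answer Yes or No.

Yes

D → B → D → B → D → B → D → C → D → C → D → B → D → B → D
End state D is accepting.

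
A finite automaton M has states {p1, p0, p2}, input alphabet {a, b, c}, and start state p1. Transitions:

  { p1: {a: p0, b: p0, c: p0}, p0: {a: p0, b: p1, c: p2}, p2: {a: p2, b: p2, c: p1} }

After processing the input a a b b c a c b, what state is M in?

p0

p1 → p0 → p0 → p1 → p0 → p2 → p2 → p1 → p0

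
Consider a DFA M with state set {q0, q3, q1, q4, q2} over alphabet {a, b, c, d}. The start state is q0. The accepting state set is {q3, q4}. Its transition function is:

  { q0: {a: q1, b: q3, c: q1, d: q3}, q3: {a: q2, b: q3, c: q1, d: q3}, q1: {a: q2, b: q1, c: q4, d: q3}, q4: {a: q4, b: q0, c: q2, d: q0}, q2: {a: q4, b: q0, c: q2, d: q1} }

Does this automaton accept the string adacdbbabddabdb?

start at q0
read 'a': q0 → q1
read 'd': q1 → q3
read 'a': q3 → q2
read 'c': q2 → q2
read 'd': q2 → q1
read 'b': q1 → q1
read 'b': q1 → q1
read 'a': q1 → q2
read 'b': q2 → q0
read 'd': q0 → q3
read 'd': q3 → q3
read 'a': q3 → q2
read 'b': q2 → q0
read 'd': q0 → q3
read 'b': q3 → q3
End state q3 is accepting.

Yes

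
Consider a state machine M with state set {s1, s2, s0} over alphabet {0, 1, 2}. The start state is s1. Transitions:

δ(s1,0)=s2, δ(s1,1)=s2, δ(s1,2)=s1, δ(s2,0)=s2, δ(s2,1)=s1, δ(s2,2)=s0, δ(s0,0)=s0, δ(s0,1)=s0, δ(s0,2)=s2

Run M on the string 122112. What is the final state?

start at s1
read '1': s1 → s2
read '2': s2 → s0
read '2': s0 → s2
read '1': s2 → s1
read '1': s1 → s2
read '2': s2 → s0

s0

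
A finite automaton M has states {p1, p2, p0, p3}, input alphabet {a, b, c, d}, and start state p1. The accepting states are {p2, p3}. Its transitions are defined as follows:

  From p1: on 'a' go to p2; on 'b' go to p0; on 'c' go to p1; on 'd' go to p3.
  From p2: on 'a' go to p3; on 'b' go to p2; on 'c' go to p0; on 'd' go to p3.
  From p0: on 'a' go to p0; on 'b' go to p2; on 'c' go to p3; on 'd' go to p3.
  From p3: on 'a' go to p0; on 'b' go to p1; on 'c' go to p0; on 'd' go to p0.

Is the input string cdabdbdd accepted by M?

start at p1
read 'c': p1 → p1
read 'd': p1 → p3
read 'a': p3 → p0
read 'b': p0 → p2
read 'd': p2 → p3
read 'b': p3 → p1
read 'd': p1 → p3
read 'd': p3 → p0
End state p0 is not accepting.

No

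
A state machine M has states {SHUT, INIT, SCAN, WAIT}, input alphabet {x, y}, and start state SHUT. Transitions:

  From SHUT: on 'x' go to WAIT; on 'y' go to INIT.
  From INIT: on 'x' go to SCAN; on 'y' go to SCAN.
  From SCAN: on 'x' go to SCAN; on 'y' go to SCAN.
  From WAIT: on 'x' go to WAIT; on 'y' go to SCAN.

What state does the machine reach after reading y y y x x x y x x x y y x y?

start at SHUT
read 'y': SHUT → INIT
read 'y': INIT → SCAN
read 'y': SCAN → SCAN
read 'x': SCAN → SCAN
read 'x': SCAN → SCAN
read 'x': SCAN → SCAN
read 'y': SCAN → SCAN
read 'x': SCAN → SCAN
read 'x': SCAN → SCAN
read 'x': SCAN → SCAN
read 'y': SCAN → SCAN
read 'y': SCAN → SCAN
read 'x': SCAN → SCAN
read 'y': SCAN → SCAN

SCAN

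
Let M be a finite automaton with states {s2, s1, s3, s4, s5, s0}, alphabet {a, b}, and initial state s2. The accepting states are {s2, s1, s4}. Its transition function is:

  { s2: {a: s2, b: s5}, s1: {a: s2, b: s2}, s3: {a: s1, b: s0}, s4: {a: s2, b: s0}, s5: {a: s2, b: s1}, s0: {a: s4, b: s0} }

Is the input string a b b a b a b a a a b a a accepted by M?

Yes

Trace: s2 -a-> s2 -b-> s5 -b-> s1 -a-> s2 -b-> s5 -a-> s2 -b-> s5 -a-> s2 -a-> s2 -a-> s2 -b-> s5 -a-> s2 -a-> s2
End state s2 is accepting.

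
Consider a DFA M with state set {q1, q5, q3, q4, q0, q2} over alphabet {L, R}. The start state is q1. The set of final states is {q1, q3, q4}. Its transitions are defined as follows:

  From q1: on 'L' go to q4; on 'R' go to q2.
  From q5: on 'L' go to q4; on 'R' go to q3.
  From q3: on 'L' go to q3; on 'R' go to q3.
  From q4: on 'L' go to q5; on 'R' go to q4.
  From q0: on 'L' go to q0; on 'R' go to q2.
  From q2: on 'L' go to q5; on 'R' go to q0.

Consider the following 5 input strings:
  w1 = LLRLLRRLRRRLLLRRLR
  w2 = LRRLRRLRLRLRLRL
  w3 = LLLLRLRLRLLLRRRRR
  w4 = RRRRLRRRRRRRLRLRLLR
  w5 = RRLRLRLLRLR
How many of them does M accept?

5

w1: q1 → q4 → q5 → q3 → q3 → q3 → q3 → q3 → q3 → q3 → q3 → q3 → q3 → q3 → q3 → q3 → q3 → q3 → q3  → end q3, accepted
w2: q1 → q4 → q4 → q4 → q5 → q3 → q3 → q3 → q3 → q3 → q3 → q3 → q3 → q3 → q3 → q3  → end q3, accepted
w3: q1 → q4 → q5 → q4 → q5 → q3 → q3 → q3 → q3 → q3 → q3 → q3 → q3 → q3 → q3 → q3 → q3 → q3  → end q3, accepted
w4: q1 → q2 → q0 → q2 → q0 → q0 → q2 → q0 → q2 → q0 → q2 → q0 → q2 → q5 → q3 → q3 → q3 → q3 → q3 → q3  → end q3, accepted
w5: q1 → q2 → q0 → q0 → q2 → q5 → q3 → q3 → q3 → q3 → q3 → q3  → end q3, accepted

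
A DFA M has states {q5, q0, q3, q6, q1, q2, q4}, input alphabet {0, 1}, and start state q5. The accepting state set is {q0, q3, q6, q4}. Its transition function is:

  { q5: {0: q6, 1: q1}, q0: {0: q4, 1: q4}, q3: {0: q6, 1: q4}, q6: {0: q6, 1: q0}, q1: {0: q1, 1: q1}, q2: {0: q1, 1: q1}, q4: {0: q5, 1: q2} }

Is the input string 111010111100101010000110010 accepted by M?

No

q5 → q1 → q1 → q1 → q1 → q1 → q1 → q1 → q1 → q1 → q1 → q1 → q1 → q1 → q1 → q1 → q1 → q1 → q1 → q1 → q1 → q1 → q1 → q1 → q1 → q1 → q1 → q1
End state q1 is not accepting.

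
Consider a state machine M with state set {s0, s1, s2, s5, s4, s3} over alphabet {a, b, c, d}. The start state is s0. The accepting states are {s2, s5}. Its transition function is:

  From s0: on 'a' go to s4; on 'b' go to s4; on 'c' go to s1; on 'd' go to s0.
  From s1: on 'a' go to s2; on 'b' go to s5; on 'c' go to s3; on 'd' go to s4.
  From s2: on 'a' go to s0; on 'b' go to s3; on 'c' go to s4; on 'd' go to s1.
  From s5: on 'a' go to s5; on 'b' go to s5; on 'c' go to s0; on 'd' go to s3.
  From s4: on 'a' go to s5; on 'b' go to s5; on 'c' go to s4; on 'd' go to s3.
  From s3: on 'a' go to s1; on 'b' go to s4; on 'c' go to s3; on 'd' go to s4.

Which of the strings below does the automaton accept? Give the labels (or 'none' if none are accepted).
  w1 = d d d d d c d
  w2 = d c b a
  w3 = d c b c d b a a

w2, w3

w1:
  start at s0
  read 'd': s0 → s0
  read 'd': s0 → s0
  read 'd': s0 → s0
  read 'd': s0 → s0
  read 'd': s0 → s0
  read 'c': s0 → s1
  read 'd': s1 → s4
  end s4, rejected
w2:
  start at s0
  read 'd': s0 → s0
  read 'c': s0 → s1
  read 'b': s1 → s5
  read 'a': s5 → s5
  end s5, accepted
w3:
  start at s0
  read 'd': s0 → s0
  read 'c': s0 → s1
  read 'b': s1 → s5
  read 'c': s5 → s0
  read 'd': s0 → s0
  read 'b': s0 → s4
  read 'a': s4 → s5
  read 'a': s5 → s5
  end s5, accepted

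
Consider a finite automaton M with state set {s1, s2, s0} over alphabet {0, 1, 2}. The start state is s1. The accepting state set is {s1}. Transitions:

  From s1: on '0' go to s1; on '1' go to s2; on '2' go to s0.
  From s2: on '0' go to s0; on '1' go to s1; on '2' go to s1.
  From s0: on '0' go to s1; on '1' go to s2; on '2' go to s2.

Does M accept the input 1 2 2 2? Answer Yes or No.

start at s1
read '1': s1 → s2
read '2': s2 → s1
read '2': s1 → s0
read '2': s0 → s2
End state s2 is not accepting.

No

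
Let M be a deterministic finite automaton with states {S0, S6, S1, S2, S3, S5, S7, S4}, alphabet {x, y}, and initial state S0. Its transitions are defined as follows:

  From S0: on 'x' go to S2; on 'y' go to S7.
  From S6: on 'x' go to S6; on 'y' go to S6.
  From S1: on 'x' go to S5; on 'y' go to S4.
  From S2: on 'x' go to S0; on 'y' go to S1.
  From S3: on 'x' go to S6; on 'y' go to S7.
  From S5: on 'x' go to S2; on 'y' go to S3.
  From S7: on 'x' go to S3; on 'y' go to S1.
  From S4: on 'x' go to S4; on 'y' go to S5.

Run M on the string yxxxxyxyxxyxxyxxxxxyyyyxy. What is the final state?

S0 → S7 → S3 → S6 → S6 → S6 → S6 → S6 → S6 → S6 → S6 → S6 → S6 → S6 → S6 → S6 → S6 → S6 → S6 → S6 → S6 → S6 → S6 → S6 → S6 → S6

S6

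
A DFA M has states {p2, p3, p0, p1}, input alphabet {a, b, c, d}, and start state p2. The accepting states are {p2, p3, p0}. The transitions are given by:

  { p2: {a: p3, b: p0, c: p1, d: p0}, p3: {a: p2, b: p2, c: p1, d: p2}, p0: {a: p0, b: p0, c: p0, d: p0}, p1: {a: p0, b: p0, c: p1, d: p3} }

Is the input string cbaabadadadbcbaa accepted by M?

start at p2
read 'c': p2 → p1
read 'b': p1 → p0
read 'a': p0 → p0
read 'a': p0 → p0
read 'b': p0 → p0
read 'a': p0 → p0
read 'd': p0 → p0
read 'a': p0 → p0
read 'd': p0 → p0
read 'a': p0 → p0
read 'd': p0 → p0
read 'b': p0 → p0
read 'c': p0 → p0
read 'b': p0 → p0
read 'a': p0 → p0
read 'a': p0 → p0
End state p0 is accepting.

Yes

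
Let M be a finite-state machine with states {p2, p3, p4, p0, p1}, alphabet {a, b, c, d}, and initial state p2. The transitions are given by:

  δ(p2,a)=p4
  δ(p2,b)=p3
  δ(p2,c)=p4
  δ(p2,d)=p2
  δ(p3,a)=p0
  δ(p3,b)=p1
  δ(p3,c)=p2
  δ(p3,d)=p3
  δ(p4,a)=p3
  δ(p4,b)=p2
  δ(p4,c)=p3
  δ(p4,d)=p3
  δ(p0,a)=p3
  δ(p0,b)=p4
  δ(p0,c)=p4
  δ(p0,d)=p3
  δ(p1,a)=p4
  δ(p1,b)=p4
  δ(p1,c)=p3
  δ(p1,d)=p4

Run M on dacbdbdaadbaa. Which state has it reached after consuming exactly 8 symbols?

start at p2
read 'd': p2 → p2
read 'a': p2 → p4
read 'c': p4 → p3
read 'b': p3 → p1
read 'd': p1 → p4
read 'b': p4 → p2
read 'd': p2 → p2
read 'a': p2 → p4
After 8 symbols: p4.

p4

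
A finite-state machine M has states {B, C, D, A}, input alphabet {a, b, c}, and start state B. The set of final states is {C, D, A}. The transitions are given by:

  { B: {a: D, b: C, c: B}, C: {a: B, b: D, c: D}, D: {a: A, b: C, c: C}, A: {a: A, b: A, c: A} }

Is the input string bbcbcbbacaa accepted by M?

start at B
read 'b': B → C
read 'b': C → D
read 'c': D → C
read 'b': C → D
read 'c': D → C
read 'b': C → D
read 'b': D → C
read 'a': C → B
read 'c': B → B
read 'a': B → D
read 'a': D → A
End state A is accepting.

Yes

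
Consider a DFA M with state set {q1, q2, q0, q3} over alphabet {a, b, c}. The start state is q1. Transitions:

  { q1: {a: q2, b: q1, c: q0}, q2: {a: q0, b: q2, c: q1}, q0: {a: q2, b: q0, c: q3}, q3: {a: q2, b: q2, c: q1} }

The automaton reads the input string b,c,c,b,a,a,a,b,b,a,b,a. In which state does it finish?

start at q1
read 'b': q1 → q1
read 'c': q1 → q0
read 'c': q0 → q3
read 'b': q3 → q2
read 'a': q2 → q0
read 'a': q0 → q2
read 'a': q2 → q0
read 'b': q0 → q0
read 'b': q0 → q0
read 'a': q0 → q2
read 'b': q2 → q2
read 'a': q2 → q0

q0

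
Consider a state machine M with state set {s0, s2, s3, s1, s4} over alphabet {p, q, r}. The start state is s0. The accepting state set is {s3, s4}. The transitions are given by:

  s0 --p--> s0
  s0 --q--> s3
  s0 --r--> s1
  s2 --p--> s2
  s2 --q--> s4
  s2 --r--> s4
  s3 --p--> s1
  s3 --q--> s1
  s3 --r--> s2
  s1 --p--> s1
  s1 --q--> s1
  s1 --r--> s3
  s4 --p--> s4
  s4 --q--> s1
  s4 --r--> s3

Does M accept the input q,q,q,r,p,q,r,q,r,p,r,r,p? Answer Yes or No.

No

start at s0
read 'q': s0 → s3
read 'q': s3 → s1
read 'q': s1 → s1
read 'r': s1 → s3
read 'p': s3 → s1
read 'q': s1 → s1
read 'r': s1 → s3
read 'q': s3 → s1
read 'r': s1 → s3
read 'p': s3 → s1
read 'r': s1 → s3
read 'r': s3 → s2
read 'p': s2 → s2
End state s2 is not accepting.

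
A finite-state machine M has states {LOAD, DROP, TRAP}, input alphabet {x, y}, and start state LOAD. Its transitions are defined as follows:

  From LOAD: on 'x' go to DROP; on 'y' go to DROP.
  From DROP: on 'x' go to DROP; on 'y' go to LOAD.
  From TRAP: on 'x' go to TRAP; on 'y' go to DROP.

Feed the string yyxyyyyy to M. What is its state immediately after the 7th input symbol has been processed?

DROP

LOAD → DROP → LOAD → DROP → LOAD → DROP → LOAD → DROP
After 7 symbols: DROP.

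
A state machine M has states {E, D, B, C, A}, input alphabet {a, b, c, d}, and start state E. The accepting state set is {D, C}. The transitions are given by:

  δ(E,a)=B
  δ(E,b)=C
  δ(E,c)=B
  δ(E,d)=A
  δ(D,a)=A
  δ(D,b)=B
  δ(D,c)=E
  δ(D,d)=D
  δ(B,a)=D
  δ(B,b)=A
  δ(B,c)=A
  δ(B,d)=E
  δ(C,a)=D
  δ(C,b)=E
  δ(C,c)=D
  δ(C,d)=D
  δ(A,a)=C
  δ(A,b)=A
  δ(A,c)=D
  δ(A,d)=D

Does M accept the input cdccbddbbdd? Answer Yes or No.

Yes

E → B → E → B → A → A → D → D → B → A → D → D
End state D is accepting.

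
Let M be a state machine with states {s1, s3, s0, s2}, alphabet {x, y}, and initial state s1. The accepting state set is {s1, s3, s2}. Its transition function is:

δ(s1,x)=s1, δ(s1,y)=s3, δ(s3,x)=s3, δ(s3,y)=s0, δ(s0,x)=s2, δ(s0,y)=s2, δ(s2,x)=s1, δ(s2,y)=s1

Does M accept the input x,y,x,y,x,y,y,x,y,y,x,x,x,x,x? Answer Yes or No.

start at s1
read 'x': s1 → s1
read 'y': s1 → s3
read 'x': s3 → s3
read 'y': s3 → s0
read 'x': s0 → s2
read 'y': s2 → s1
read 'y': s1 → s3
read 'x': s3 → s3
read 'y': s3 → s0
read 'y': s0 → s2
read 'x': s2 → s1
read 'x': s1 → s1
read 'x': s1 → s1
read 'x': s1 → s1
read 'x': s1 → s1
End state s1 is accepting.

Yes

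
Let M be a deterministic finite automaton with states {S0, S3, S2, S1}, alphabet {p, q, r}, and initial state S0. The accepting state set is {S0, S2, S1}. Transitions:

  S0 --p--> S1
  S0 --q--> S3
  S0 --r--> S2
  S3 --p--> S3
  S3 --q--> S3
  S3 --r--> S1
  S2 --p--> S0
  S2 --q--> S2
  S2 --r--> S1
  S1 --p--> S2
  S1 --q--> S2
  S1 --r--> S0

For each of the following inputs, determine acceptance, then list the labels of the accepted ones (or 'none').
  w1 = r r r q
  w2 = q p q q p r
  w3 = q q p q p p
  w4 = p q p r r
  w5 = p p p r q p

w2, w4, w5

w1:
  start at S0
  read 'r': S0 → S2
  read 'r': S2 → S1
  read 'r': S1 → S0
  read 'q': S0 → S3
  end S3, rejected
w2:
  start at S0
  read 'q': S0 → S3
  read 'p': S3 → S3
  read 'q': S3 → S3
  read 'q': S3 → S3
  read 'p': S3 → S3
  read 'r': S3 → S1
  end S1, accepted
w3:
  start at S0
  read 'q': S0 → S3
  read 'q': S3 → S3
  read 'p': S3 → S3
  read 'q': S3 → S3
  read 'p': S3 → S3
  read 'p': S3 → S3
  end S3, rejected
w4:
  start at S0
  read 'p': S0 → S1
  read 'q': S1 → S2
  read 'p': S2 → S0
  read 'r': S0 → S2
  read 'r': S2 → S1
  end S1, accepted
w5:
  start at S0
  read 'p': S0 → S1
  read 'p': S1 → S2
  read 'p': S2 → S0
  read 'r': S0 → S2
  read 'q': S2 → S2
  read 'p': S2 → S0
  end S0, accepted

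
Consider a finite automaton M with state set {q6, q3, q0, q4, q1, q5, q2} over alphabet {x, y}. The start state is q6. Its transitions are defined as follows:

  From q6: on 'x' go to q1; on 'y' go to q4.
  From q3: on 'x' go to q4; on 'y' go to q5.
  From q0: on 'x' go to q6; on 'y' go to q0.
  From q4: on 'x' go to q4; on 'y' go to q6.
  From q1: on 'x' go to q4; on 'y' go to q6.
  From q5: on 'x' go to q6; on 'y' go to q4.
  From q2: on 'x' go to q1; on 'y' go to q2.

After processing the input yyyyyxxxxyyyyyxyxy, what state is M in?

start at q6
read 'y': q6 → q4
read 'y': q4 → q6
read 'y': q6 → q4
read 'y': q4 → q6
read 'y': q6 → q4
read 'x': q4 → q4
read 'x': q4 → q4
read 'x': q4 → q4
read 'x': q4 → q4
read 'y': q4 → q6
read 'y': q6 → q4
read 'y': q4 → q6
read 'y': q6 → q4
read 'y': q4 → q6
read 'x': q6 → q1
read 'y': q1 → q6
read 'x': q6 → q1
read 'y': q1 → q6

q6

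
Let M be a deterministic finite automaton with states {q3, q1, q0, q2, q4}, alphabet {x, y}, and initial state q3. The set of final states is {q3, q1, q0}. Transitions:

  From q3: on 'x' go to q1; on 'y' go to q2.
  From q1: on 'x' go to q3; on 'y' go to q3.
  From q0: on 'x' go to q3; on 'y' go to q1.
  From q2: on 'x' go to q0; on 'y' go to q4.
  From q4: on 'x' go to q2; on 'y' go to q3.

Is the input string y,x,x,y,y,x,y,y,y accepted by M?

No

start at q3
read 'y': q3 → q2
read 'x': q2 → q0
read 'x': q0 → q3
read 'y': q3 → q2
read 'y': q2 → q4
read 'x': q4 → q2
read 'y': q2 → q4
read 'y': q4 → q3
read 'y': q3 → q2
End state q2 is not accepting.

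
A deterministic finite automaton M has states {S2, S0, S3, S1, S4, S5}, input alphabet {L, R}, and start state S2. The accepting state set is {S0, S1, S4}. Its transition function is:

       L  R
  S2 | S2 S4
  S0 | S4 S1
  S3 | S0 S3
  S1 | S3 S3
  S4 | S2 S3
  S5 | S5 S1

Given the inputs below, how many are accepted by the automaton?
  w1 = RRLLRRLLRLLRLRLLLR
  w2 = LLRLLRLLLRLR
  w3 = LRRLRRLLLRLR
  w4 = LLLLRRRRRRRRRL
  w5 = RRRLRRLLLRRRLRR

3

w1: S2 → S4 → S3 → S0 → S4 → S3 → S3 → S0 → S4 → S3 → S0 → S4 → S3 → S0 → S1 → S3 → S0 → S4 → S3  → end S3, rejected
w2: S2 → S2 → S2 → S4 → S2 → S2 → S4 → S2 → S2 → S2 → S4 → S2 → S4  → end S4, accepted
w3: S2 → S2 → S4 → S3 → S0 → S1 → S3 → S0 → S4 → S2 → S4 → S2 → S4  → end S4, accepted
w4: S2 → S2 → S2 → S2 → S2 → S4 → S3 → S3 → S3 → S3 → S3 → S3 → S3 → S3 → S0  → end S0, accepted
w5: S2 → S4 → S3 → S3 → S0 → S1 → S3 → S0 → S4 → S2 → S4 → S3 → S3 → S0 → S1 → S3  → end S3, rejected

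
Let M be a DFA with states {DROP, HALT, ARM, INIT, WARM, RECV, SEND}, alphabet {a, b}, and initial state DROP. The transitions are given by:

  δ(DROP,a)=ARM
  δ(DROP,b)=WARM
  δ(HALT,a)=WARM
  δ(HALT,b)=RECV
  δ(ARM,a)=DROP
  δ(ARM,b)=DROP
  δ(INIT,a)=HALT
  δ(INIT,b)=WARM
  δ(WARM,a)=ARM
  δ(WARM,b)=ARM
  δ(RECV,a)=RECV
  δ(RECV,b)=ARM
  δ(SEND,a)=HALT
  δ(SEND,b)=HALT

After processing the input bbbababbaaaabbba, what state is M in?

start at DROP
read 'b': DROP → WARM
read 'b': WARM → ARM
read 'b': ARM → DROP
read 'a': DROP → ARM
read 'b': ARM → DROP
read 'a': DROP → ARM
read 'b': ARM → DROP
read 'b': DROP → WARM
read 'a': WARM → ARM
read 'a': ARM → DROP
read 'a': DROP → ARM
read 'a': ARM → DROP
read 'b': DROP → WARM
read 'b': WARM → ARM
read 'b': ARM → DROP
read 'a': DROP → ARM

ARM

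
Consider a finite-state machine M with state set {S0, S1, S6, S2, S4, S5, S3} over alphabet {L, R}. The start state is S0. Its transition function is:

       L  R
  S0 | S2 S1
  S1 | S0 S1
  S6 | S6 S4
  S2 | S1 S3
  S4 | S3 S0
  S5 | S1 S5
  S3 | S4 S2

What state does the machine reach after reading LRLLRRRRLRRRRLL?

S2

S0 → S2 → S3 → S4 → S3 → S2 → S3 → S2 → S3 → S4 → S0 → S1 → S1 → S1 → S0 → S2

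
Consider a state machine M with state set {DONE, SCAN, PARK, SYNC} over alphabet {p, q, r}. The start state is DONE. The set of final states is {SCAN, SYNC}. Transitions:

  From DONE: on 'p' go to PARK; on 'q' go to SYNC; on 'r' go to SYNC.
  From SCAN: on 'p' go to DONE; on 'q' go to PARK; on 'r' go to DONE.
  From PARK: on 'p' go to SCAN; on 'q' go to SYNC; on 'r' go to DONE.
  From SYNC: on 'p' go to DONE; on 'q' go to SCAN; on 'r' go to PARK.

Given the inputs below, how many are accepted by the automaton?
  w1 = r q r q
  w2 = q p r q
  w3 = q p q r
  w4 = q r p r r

3

w1: DONE → SYNC → SCAN → DONE → SYNC  → end SYNC, accepted
w2: DONE → SYNC → DONE → SYNC → SCAN  → end SCAN, accepted
w3: DONE → SYNC → DONE → SYNC → PARK  → end PARK, rejected
w4: DONE → SYNC → PARK → SCAN → DONE → SYNC  → end SYNC, accepted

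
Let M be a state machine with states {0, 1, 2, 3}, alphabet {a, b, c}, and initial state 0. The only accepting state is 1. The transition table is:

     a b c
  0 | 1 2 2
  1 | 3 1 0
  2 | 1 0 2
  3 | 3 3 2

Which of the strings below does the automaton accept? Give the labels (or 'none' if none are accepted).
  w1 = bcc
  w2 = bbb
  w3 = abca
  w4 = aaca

w1: 0 → 2 → 2 → 2  → end 2, rejected
w2: 0 → 2 → 0 → 2  → end 2, rejected
w3: 0 → 1 → 1 → 0 → 1  → end 1, accepted
w4: 0 → 1 → 3 → 2 → 1  → end 1, accepted

w3, w4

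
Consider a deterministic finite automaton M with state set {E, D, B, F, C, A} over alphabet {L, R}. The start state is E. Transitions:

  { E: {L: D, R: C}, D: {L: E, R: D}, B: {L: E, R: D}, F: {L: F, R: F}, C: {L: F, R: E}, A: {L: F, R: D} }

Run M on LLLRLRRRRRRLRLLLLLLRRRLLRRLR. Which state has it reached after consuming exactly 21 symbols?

D

start at E
read 'L': E → D
read 'L': D → E
read 'L': E → D
read 'R': D → D
read 'L': D → E
read 'R': E → C
read 'R': C → E
read 'R': E → C
read 'R': C → E
read 'R': E → C
read 'R': C → E
read 'L': E → D
read 'R': D → D
read 'L': D → E
read 'L': E → D
read 'L': D → E
read 'L': E → D
read 'L': D → E
read 'L': E → D
read 'R': D → D
read 'R': D → D
After 21 symbols: D.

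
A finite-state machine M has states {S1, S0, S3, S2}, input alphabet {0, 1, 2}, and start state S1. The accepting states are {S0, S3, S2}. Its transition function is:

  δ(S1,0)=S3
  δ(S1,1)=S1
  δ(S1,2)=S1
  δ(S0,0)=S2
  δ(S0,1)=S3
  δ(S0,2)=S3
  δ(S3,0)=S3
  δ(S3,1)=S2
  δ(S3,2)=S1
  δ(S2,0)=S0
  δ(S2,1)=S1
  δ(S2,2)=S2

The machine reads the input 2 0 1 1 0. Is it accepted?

S1 → S1 → S3 → S2 → S1 → S3
End state S3 is accepting.

Yes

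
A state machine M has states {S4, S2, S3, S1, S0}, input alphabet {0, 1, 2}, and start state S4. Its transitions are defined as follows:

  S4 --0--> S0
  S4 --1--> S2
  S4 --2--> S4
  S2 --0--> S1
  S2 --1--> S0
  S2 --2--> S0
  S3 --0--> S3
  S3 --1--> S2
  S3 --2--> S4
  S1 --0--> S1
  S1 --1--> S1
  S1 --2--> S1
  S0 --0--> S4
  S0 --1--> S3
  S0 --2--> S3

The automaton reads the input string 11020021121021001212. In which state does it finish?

S4 → S2 → S0 → S4 → S4 → S0 → S4 → S4 → S2 → S0 → S3 → S2 → S1 → S1 → S1 → S1 → S1 → S1 → S1 → S1 → S1

S1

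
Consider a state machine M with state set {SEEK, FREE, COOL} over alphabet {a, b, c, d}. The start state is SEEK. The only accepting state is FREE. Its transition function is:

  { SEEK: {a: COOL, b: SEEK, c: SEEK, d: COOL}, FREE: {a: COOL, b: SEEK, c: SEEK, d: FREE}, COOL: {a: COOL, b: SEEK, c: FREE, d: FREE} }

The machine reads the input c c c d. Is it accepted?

SEEK → SEEK → SEEK → SEEK → COOL
End state COOL is not accepting.

No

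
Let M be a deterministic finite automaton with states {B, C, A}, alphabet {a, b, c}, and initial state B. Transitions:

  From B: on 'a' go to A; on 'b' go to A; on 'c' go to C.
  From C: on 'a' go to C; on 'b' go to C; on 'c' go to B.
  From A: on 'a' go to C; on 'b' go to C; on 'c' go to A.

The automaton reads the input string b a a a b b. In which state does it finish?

C

Trace: B -b-> A -a-> C -a-> C -a-> C -b-> C -b-> C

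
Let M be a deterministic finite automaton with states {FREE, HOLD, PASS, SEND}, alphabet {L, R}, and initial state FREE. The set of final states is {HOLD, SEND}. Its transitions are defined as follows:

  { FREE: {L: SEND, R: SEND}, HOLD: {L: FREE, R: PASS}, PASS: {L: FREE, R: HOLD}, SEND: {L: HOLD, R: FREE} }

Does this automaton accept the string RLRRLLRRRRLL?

No

FREE → SEND → HOLD → PASS → HOLD → FREE → SEND → FREE → SEND → FREE → SEND → HOLD → FREE
End state FREE is not accepting.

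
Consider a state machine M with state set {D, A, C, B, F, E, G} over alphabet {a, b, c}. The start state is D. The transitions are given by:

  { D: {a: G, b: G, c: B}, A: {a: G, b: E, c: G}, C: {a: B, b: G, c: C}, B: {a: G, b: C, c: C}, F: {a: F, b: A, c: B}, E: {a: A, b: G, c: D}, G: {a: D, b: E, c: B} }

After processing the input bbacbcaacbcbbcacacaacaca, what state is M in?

G

Trace: D -b-> G -b-> E -a-> A -c-> G -b-> E -c-> D -a-> G -a-> D -c-> B -b-> C -c-> C -b-> G -b-> E -c-> D -a-> G -c-> B -a-> G -c-> B -a-> G -a-> D -c-> B -a-> G -c-> B -a-> G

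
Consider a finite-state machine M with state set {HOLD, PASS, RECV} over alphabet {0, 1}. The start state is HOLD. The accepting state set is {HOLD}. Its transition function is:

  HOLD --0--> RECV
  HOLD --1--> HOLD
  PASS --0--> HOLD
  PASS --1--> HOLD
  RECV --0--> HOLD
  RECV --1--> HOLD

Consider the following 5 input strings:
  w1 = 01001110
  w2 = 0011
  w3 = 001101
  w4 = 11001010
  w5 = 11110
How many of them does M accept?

w1: HOLD → RECV → HOLD → RECV → HOLD → HOLD → HOLD → HOLD → RECV  → end RECV, rejected
w2: HOLD → RECV → HOLD → HOLD → HOLD  → end HOLD, accepted
w3: HOLD → RECV → HOLD → HOLD → HOLD → RECV → HOLD  → end HOLD, accepted
w4: HOLD → HOLD → HOLD → RECV → HOLD → HOLD → RECV → HOLD → RECV  → end RECV, rejected
w5: HOLD → HOLD → HOLD → HOLD → HOLD → RECV  → end RECV, rejected

2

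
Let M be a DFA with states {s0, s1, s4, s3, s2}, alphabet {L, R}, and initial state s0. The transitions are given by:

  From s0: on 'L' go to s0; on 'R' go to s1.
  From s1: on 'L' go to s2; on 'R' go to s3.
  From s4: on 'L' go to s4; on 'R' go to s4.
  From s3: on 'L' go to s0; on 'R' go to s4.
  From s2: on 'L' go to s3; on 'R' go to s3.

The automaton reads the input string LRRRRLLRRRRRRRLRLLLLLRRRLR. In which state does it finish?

Trace: s0 -L-> s0 -R-> s1 -R-> s3 -R-> s4 -R-> s4 -L-> s4 -L-> s4 -R-> s4 -R-> s4 -R-> s4 -R-> s4 -R-> s4 -R-> s4 -R-> s4 -L-> s4 -R-> s4 -L-> s4 -L-> s4 -L-> s4 -L-> s4 -L-> s4 -R-> s4 -R-> s4 -R-> s4 -L-> s4 -R-> s4

s4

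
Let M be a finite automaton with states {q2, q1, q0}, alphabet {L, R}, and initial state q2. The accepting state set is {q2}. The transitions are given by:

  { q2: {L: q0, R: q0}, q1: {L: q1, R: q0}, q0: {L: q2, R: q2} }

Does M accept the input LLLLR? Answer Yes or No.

Trace: q2 -L-> q0 -L-> q2 -L-> q0 -L-> q2 -R-> q0
End state q0 is not accepting.

No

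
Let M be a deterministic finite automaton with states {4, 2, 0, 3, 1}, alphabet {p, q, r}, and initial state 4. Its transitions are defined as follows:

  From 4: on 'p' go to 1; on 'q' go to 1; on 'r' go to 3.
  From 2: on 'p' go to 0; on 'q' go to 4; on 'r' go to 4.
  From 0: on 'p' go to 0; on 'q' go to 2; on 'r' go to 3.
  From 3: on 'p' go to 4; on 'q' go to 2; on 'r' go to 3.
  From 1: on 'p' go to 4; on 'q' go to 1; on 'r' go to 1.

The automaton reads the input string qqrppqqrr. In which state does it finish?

1

start at 4
read 'q': 4 → 1
read 'q': 1 → 1
read 'r': 1 → 1
read 'p': 1 → 4
read 'p': 4 → 1
read 'q': 1 → 1
read 'q': 1 → 1
read 'r': 1 → 1
read 'r': 1 → 1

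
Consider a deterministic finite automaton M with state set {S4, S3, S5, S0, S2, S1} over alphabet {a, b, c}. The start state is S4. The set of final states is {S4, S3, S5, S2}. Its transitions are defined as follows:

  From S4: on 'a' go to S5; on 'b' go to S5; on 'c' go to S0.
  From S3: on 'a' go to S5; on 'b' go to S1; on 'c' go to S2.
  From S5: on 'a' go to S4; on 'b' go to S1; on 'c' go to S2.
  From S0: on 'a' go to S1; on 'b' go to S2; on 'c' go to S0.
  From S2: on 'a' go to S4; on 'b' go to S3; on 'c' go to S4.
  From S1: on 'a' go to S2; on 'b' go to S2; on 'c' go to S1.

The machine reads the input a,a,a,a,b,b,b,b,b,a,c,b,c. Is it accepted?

start at S4
read 'a': S4 → S5
read 'a': S5 → S4
read 'a': S4 → S5
read 'a': S5 → S4
read 'b': S4 → S5
read 'b': S5 → S1
read 'b': S1 → S2
read 'b': S2 → S3
read 'b': S3 → S1
read 'a': S1 → S2
read 'c': S2 → S4
read 'b': S4 → S5
read 'c': S5 → S2
End state S2 is accepting.

Yes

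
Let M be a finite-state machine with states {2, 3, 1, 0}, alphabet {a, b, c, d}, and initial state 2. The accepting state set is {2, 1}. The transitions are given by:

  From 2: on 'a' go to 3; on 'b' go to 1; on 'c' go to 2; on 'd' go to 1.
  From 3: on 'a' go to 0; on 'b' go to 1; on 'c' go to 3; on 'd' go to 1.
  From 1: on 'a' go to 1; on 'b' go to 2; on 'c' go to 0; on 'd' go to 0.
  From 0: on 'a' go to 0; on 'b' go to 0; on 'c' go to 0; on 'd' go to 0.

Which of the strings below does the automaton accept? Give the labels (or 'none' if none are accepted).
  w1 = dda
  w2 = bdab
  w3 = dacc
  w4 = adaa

w4

w1:
  start at 2
  read 'd': 2 → 1
  read 'd': 1 → 0
  read 'a': 0 → 0
  end 0, rejected
w2:
  start at 2
  read 'b': 2 → 1
  read 'd': 1 → 0
  read 'a': 0 → 0
  read 'b': 0 → 0
  end 0, rejected
w3:
  start at 2
  read 'd': 2 → 1
  read 'a': 1 → 1
  read 'c': 1 → 0
  read 'c': 0 → 0
  end 0, rejected
w4:
  start at 2
  read 'a': 2 → 3
  read 'd': 3 → 1
  read 'a': 1 → 1
  read 'a': 1 → 1
  end 1, accepted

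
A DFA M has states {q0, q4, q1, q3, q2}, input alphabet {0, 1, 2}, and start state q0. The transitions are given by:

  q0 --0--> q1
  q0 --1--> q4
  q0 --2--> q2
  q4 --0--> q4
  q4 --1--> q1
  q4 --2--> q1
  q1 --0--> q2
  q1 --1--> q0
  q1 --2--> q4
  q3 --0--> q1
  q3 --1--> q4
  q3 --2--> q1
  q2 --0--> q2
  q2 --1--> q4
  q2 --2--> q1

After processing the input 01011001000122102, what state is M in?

q0 → q1 → q0 → q1 → q0 → q4 → q4 → q4 → q1 → q2 → q2 → q2 → q4 → q1 → q4 → q1 → q2 → q1

q1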